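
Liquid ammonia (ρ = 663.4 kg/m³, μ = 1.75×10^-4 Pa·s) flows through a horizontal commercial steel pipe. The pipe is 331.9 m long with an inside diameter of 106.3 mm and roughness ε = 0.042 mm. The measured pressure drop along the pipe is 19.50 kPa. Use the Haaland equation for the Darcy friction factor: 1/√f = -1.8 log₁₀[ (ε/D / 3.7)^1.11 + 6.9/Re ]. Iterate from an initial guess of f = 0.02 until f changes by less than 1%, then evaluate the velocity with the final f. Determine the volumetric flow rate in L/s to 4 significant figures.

Q ≈ 9.331 L/s

Rearranging Darcy-Weisbach: V = √(2·ΔP·D/(f·L·ρ)). With ε/D = 4.2e-05/0.1063 = 0.000395, iterate starting from f = 0.02:
  f = 0.02 → V = √(2·1.95e+04·0.1063/(0.02·331.9·663.4)) = 0.9703 m/s; Re = ρVD/μ = 3.91e+05; f → 0.01712
  f = 0.01712 → V = 1.049 m/s; Re = 4.226e+05; f → 0.01703
Converged (Δf/f < 1%). With the final f = 0.01703: V = √(2·1.95e+04·0.1063/(0.01703·331.9·663.4)) = 1.051 m/s.
Q = V·A = 1.051·(π/4·0.1063²) = 0.009331 m³/s = 9.331 L/s.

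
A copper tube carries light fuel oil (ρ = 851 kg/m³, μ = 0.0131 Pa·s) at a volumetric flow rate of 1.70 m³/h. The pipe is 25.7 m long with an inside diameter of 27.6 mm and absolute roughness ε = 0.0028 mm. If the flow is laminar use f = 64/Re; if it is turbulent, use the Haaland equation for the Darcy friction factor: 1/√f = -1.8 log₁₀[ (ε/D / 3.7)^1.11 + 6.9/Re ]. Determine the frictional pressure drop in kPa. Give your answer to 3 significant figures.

ΔP ≈ 11.2 kPa

Q = 1.70 m³/h = 1.70/3600 = 0.0004722 m³/s.
Cross-sectional area A = πD²/4 = π(0.0276)²/4 = 0.0005983 m²; mean velocity V = Q/A = 0.0004722/0.0005983 = 0.7893 m/s.
Reynolds number Re = ρVD/μ = 851 · 0.7893 · 0.0276 / 0.0131 = 1415.
Re < 2300 → laminar flow, so f = 64/Re = 64/1415 = 0.04522 (the turbulent correlation is not needed).
Darcy-Weisbach: ΔP = f(L/D)(ρV²/2) = 0.04522·(25.7/0.0276)·(851·0.7893²/2) = 0.04522·931.2·265.1 = 1.116e+04 Pa.
ΔP = 1.116e+04 Pa = 11.2 kPa.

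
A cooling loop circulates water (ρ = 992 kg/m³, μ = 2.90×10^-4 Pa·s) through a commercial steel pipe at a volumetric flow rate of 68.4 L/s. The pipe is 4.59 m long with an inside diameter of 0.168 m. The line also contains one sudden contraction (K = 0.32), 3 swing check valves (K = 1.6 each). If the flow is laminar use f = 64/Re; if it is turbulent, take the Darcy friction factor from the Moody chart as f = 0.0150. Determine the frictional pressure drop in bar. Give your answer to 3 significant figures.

ΔP ≈ 0.261 bar

Q = 68.4 L/s = 68.4/1000 = 0.0684 m³/s.
Cross-sectional area A = πD²/4 = π(0.168)²/4 = 0.02217 m²; mean velocity V = Q/A = 0.0684/0.02217 = 3.086 m/s.
Reynolds number Re = ρVD/μ = 992 · 3.086 · 0.168 / 0.00029 = 1.773e+06.
Re > 4000 → turbulent; use the Moody-chart value f = 0.0150.
Total minor-loss coefficient ΣK = 1·0.32 + 3·1.6 = 5.12.
ΔP = [f·L/D + ΣK]·(ρV²/2) = [0.015·4.59/0.168 + 5.12]·(992·3.086²/2) = [0.4098 + 5.12]·4723 = 2.611e+04 Pa.
ΔP = 2.611e+04 Pa = 0.261 bar.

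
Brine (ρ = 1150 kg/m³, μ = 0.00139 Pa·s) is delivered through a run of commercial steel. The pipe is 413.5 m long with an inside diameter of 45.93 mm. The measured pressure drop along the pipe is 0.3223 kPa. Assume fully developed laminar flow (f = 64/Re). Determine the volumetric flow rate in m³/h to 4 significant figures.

Q ≈ 0.2205 m³/h

For laminar flow, f = 64/Re with Re = ρVD/μ, so Darcy-Weisbach reduces to ΔP = 32μLV/D². Solving for V: V = ΔP·D²/(32μL) = 322.3·(0.04593)²/(32·0.00139·413.5) = 0.03697 m/s.
Check: Re = ρVD/μ = 1150·0.03697·0.04593/0.00139 = 1405 < 2300, so the laminar assumption holds.
Q = V·A = 0.03697·(π/4·0.04593²) = 6.125e-05 m³/s = 0.2205 m³/h.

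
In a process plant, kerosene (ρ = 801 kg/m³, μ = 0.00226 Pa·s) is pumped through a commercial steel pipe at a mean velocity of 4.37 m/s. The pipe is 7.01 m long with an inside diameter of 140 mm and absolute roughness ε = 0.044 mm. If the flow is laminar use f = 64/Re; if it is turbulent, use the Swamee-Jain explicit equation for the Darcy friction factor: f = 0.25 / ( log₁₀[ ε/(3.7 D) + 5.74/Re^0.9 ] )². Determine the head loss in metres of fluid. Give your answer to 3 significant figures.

h_f ≈ 0.864 m

Reynolds number Re = ρVD/μ = 801 · 4.37 · 0.14 / 0.00226 = 2.168e+05.
Re > 4000 → turbulent. Relative roughness ε/D = 4.4e-05/0.14 = 0.000314. Swamee-Jain: f = 0.25/(log₁₀[0.000314/3.7 + 5.74/2.168e+05^0.9])² = 0.25/(log₁₀[8.49e-05 + 9.04e-05])² = 0.25/(-3.756)² = 0.01772.
Darcy-Weisbach: ΔP = f(L/D)(ρV²/2) = 0.01772·(7.01/0.14)·(801·4.37²/2) = 0.01772·50.07·7648 = 6786 Pa.
Head loss h_f = ΔP/(ρg) = 6786/(801·9.81) = 0.864 m.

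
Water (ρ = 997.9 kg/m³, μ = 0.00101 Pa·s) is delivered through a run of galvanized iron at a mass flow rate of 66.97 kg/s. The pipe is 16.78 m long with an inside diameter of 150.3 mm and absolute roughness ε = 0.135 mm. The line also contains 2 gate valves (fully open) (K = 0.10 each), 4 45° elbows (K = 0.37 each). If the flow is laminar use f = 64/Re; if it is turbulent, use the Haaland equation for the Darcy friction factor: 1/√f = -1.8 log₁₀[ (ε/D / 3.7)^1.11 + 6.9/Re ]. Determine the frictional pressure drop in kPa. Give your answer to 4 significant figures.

A = πD²/4 = π(0.1503)²/4 = 0.01774 m²; mean velocity V = ṁ/(ρA) = 66.97/(997.9 · 0.01774) = 3.783 m/s.
Reynolds number Re = ρVD/μ = 997.9 · 3.783 · 0.1503 / 0.00101 = 5.617e+05.
Re > 4000 → turbulent. Relative roughness ε/D = 0.000135/0.1503 = 0.000898. Haaland: 1/√f = -1.8 log₁₀[(0.000898/3.7)^1.11 + 6.9/5.617e+05] = -1.8 log₁₀[9.72e-05 + 1.23e-05] = 7.129, so f = 0.01967.
Total minor-loss coefficient ΣK = 2·0.1 + 4·0.37 = 1.68.
ΔP = [f·L/D + ΣK]·(ρV²/2) = [0.01967·16.78/0.1503 + 1.68]·(997.9·3.783²/2) = [2.196 + 1.68]·7139 = 2.767e+04 Pa.
ΔP = 2.767e+04 Pa = 27.67 kPa.

ΔP ≈ 27.67 kPa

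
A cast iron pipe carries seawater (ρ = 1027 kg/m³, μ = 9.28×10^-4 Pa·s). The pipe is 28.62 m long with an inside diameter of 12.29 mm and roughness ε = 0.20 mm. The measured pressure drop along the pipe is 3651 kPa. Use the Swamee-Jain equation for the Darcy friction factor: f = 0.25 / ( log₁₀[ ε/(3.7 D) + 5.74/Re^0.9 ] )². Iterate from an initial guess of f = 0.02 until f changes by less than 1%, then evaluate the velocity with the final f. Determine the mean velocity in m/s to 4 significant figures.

V ≈ 8.180 m/s

Rearranging Darcy-Weisbach: V = √(2·ΔP·D/(f·L·ρ)). With ε/D = 0.0002/0.01229 = 0.0163, iterate starting from f = 0.02:
  f = 0.02 → V = √(2·3.651e+06·0.01229/(0.02·28.62·1027)) = 12.36 m/s; Re = ρVD/μ = 1.68e+05; f → 0.04544
  f = 0.04544 → V = 8.197 m/s; Re = 1.115e+05; f → 0.04563
Converged (Δf/f < 1%). With the final f = 0.04563: V = √(2·3.651e+06·0.01229/(0.04563·28.62·1027)) = 8.18 m/s.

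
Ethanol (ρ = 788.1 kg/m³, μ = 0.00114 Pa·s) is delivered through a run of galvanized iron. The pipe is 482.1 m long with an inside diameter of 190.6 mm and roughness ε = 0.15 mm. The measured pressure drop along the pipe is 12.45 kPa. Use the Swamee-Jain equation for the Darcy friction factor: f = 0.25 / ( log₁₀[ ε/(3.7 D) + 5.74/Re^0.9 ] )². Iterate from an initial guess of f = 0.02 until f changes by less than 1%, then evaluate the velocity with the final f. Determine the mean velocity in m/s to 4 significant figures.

Rearranging Darcy-Weisbach: V = √(2·ΔP·D/(f·L·ρ)). With ε/D = 0.00015/0.1906 = 0.000787, iterate starting from f = 0.02:
  f = 0.02 → V = √(2·1.245e+04·0.1906/(0.02·482.1·788.1)) = 0.7903 m/s; Re = ρVD/μ = 1.041e+05; f → 0.02148
  f = 0.02148 → V = 0.7626 m/s; Re = 1.005e+05; f → 0.02156
Converged (Δf/f < 1%). With the final f = 0.02156: V = √(2·1.245e+04·0.1906/(0.02156·482.1·788.1)) = 0.7611 m/s.

V ≈ 0.7611 m/s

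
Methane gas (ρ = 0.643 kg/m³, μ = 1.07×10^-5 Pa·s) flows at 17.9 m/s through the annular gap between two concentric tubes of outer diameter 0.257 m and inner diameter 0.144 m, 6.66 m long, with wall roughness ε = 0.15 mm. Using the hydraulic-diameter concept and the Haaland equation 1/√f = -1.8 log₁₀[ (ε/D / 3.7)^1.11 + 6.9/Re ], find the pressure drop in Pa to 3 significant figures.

Hydraulic diameter D_h = 4A/P = D_o - D_i = 0.257 - 0.144 = 0.113 m.
Re = ρVD_h/μ = 0.643·17.9·0.113/1.07e-05 = 1.216e+05.
ε/D_h = 0.00015/0.113 = 0.00133; Haaland gives 1/√f = -1.8 log₁₀[0.00015+5.68e-05] = 6.632, so f = 0.02273.
ΔP = f(L/D_h)(ρV²/2) = 0.02273·6.66/0.113·103 = 138 Pa.

ΔP ≈ 138 Pa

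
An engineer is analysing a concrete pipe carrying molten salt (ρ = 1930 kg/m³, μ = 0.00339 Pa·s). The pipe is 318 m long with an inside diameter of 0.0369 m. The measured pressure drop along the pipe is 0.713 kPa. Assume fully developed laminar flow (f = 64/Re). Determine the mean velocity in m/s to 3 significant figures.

For laminar flow, f = 64/Re with Re = ρVD/μ, so Darcy-Weisbach reduces to ΔP = 32μLV/D². Solving for V: V = ΔP·D²/(32μL) = 713·(0.0369)²/(32·0.00339·318) = 0.02814 m/s.
Check: Re = ρVD/μ = 1930·0.02814·0.0369/0.00339 = 591.2 < 2300, so the laminar assumption holds.

V ≈ 0.0281 m/s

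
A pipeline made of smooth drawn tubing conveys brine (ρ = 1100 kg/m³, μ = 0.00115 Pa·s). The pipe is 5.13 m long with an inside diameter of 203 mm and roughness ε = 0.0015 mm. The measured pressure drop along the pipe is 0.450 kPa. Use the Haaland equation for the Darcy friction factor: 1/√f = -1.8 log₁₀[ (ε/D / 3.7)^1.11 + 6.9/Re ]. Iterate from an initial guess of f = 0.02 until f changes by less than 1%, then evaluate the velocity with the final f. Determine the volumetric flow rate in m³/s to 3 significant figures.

Q ≈ 0.0484 m³/s

Rearranging Darcy-Weisbach: V = √(2·ΔP·D/(f·L·ρ)). With ε/D = 1.5e-06/0.203 = 7.39e-06, iterate starting from f = 0.02:
  f = 0.02 → V = √(2·450·0.203/(0.02·5.13·1100)) = 1.272 m/s; Re = ρVD/μ = 2.471e+05; f → 0.01493
  f = 0.01493 → V = 1.473 m/s; Re = 2.859e+05; f → 0.01453
  f = 0.01453 → V = 1.493 m/s; Re = 2.899e+05; f → 0.01449
Converged (Δf/f < 1%). With the final f = 0.01449: V = √(2·450·0.203/(0.01449·5.13·1100)) = 1.495 m/s.
Q = V·A = 1.495·(π/4·0.203²) = 0.04838 m³/s = 0.0484 m³/s.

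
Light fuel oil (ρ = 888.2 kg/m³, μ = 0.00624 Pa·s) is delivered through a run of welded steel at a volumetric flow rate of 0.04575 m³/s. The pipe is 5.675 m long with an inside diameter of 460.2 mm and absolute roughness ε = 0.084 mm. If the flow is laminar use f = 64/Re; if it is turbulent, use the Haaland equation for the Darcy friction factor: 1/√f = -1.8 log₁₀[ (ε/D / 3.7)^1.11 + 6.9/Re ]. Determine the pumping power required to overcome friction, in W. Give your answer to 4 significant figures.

Cross-sectional area A = πD²/4 = π(0.4602)²/4 = 0.1663 m²; mean velocity V = Q/A = 0.04575/0.1663 = 0.275 m/s.
Reynolds number Re = ρVD/μ = 888.2 · 0.275 · 0.4602 / 0.00624 = 1.802e+04.
Re > 4000 → turbulent. Relative roughness ε/D = 8.4e-05/0.4602 = 0.000183. Haaland: 1/√f = -1.8 log₁₀[(0.000183/3.7)^1.11 + 6.9/1.802e+04] = -1.8 log₁₀[1.66e-05 + 0.000383] = 6.117, so f = 0.02672.
Darcy-Weisbach: ΔP = f(L/D)(ρV²/2) = 0.02672·(5.675/0.4602)·(888.2·0.275²/2) = 0.02672·12.33·33.6 = 11.07 Pa.
Pumping power P = QΔP = 0.04575·11.07 = 0.50653 W = 0.5065 W.

P ≈ 0.5065 W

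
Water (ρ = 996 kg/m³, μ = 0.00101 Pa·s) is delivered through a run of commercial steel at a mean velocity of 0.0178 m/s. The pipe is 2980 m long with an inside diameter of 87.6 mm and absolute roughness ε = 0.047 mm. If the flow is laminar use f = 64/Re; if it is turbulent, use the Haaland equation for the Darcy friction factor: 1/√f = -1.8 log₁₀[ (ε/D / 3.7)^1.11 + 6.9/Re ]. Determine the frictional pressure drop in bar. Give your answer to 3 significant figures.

Reynolds number Re = ρVD/μ = 996 · 0.0178 · 0.0876 / 0.00101 = 1538.
Re < 2300 → laminar flow, so f = 64/Re = 64/1538 = 0.04162 (the turbulent correlation is not needed).
Darcy-Weisbach: ΔP = f(L/D)(ρV²/2) = 0.04162·(2980/0.0876)·(996·0.0178²/2) = 0.04162·3.402e+04·0.1578 = 223.4 Pa.
ΔP = 223.4 Pa = 0.00223 bar.

ΔP ≈ 0.00223 bar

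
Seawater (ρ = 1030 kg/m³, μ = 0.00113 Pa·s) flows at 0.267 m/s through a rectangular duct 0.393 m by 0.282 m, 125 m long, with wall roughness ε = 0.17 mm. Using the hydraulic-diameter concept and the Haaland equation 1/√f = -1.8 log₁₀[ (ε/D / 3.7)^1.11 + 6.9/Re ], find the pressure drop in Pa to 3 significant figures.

ΔP ≈ 290 Pa

Hydraulic diameter D_h = 4A/P = 4·(0.393·0.282)/(2·(0.393+0.282)) = 0.4433/1.35 = 0.3284 m.
Re = ρVD_h/μ = 1030·0.267·0.3284/0.00113 = 7.992e+04.
ε/D_h = 0.00017/0.3284 = 0.000518; Haaland gives 1/√f = -1.8 log₁₀[5.27e-05+8.63e-05] = 6.942, so f = 0.02075.
ΔP = f(L/D_h)(ρV²/2) = 0.02075·125/0.3284·36.71 = 290 Pa.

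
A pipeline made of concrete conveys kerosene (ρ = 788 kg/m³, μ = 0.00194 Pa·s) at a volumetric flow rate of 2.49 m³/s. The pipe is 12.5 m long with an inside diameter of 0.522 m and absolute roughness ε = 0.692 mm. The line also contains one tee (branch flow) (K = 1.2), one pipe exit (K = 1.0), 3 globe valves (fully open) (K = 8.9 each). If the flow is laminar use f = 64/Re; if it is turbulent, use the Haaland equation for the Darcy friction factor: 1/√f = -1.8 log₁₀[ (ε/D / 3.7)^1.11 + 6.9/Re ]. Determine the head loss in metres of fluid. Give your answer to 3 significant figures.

Cross-sectional area A = πD²/4 = π(0.522)²/4 = 0.214 m²; mean velocity V = Q/A = 2.49/0.214 = 11.64 m/s.
Reynolds number Re = ρVD/μ = 788 · 11.64 · 0.522 / 0.00194 = 2.467e+06.
Re > 4000 → turbulent. Relative roughness ε/D = 0.000692/0.522 = 0.00133. Haaland: 1/√f = -1.8 log₁₀[(0.00133/3.7)^1.11 + 6.9/2.467e+06] = -1.8 log₁₀[0.00015 + 2.8e-06] = 6.87, so f = 0.02119.
Total minor-loss coefficient ΣK = 1·1.2 + 1·1 + 3·8.9 = 28.9.
ΔP = [f·L/D + ΣK]·(ρV²/2) = [0.02119·12.5/0.522 + 28.9]·(788·11.64²/2) = [0.5073 + 28.9]·5.334e+04 = 1.569e+06 Pa.
Head loss h_f = ΔP/(ρg) = 1.569e+06/(788·9.81) = 203 m.

h_f ≈ 203 m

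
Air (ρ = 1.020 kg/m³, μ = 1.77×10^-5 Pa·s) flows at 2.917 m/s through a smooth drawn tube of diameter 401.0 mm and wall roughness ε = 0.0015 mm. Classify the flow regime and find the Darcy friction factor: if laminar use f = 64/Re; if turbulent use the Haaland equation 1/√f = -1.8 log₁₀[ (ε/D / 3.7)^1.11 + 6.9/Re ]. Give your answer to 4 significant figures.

Re = ρVD/μ = 1.02·2.917·0.401/1.77e-05 = 6.741e+04.
Re > 4000 → turbulent. ε/D = 1.5e-06/0.401 = 3.74e-06; Haaland: 1/√f = -1.8 log₁₀[2.21e-07 + 0.000102] = 7.18, so f = 0.0194.

f ≈ 0.01940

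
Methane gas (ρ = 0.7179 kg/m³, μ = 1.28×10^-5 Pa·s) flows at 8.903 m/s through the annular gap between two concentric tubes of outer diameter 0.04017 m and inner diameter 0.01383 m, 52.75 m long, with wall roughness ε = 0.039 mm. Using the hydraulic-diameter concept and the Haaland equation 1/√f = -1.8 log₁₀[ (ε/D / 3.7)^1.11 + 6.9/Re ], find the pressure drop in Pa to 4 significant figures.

Hydraulic diameter D_h = 4A/P = D_o - D_i = 0.04017 - 0.01383 = 0.02634 m.
Re = ρVD_h/μ = 0.7179·8.903·0.02634/1.28e-05 = 1.315e+04.
ε/D_h = 3.9e-05/0.02634 = 0.00148; Haaland gives 1/√f = -1.8 log₁₀[0.000169+0.000525] = 5.686, so f = 0.03093.
ΔP = f(L/D_h)(ρV²/2) = 0.03093·52.75/0.02634·28.45 = 1763 Pa.

ΔP ≈ 1763 Pa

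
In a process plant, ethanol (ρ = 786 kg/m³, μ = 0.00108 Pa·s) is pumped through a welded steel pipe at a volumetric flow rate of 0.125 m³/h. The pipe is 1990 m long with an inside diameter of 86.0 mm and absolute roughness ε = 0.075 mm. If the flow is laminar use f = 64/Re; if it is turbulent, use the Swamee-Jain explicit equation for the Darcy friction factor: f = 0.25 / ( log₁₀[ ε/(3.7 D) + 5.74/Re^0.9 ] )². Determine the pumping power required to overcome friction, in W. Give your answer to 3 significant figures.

P ≈ 0.00193 W

Q = 0.125 m³/h = 0.125/3600 = 3.472e-05 m³/s.
Cross-sectional area A = πD²/4 = π(0.086)²/4 = 0.005809 m²; mean velocity V = Q/A = 3.472e-05/0.005809 = 0.005978 m/s.
Reynolds number Re = ρVD/μ = 786 · 0.005978 · 0.086 / 0.00108 = 374.1.
Re < 2300 → laminar flow, so f = 64/Re = 64/374.1 = 0.1711 (the turbulent correlation is not needed).
Darcy-Weisbach: ΔP = f(L/D)(ρV²/2) = 0.1711·(1990/0.086)·(786·0.005978²/2) = 0.1711·2.314e+04·0.01404 = 55.58 Pa.
Pumping power P = QΔP = 3.472e-05·55.58 = 0.001930 W = 0.00193 W.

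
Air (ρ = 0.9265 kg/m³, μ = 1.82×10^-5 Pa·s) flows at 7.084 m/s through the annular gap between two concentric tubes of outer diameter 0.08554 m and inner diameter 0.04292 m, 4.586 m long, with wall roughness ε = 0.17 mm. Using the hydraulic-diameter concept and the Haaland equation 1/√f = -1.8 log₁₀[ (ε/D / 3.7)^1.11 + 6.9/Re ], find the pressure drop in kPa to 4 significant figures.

ΔP ≈ 0.08471 kPa

Hydraulic diameter D_h = 4A/P = D_o - D_i = 0.08554 - 0.04292 = 0.04262 m.
Re = ρVD_h/μ = 0.9265·7.084·0.04262/1.82e-05 = 1.537e+04.
ε/D_h = 0.00017/0.04262 = 0.00399; Haaland gives 1/√f = -1.8 log₁₀[0.000508+0.000449] = 5.434, so f = 0.03386.
ΔP = f(L/D_h)(ρV²/2) = 0.03386·4.586/0.04262·23.25 = 84.71 Pa.
ΔP = 0.08471 kPa.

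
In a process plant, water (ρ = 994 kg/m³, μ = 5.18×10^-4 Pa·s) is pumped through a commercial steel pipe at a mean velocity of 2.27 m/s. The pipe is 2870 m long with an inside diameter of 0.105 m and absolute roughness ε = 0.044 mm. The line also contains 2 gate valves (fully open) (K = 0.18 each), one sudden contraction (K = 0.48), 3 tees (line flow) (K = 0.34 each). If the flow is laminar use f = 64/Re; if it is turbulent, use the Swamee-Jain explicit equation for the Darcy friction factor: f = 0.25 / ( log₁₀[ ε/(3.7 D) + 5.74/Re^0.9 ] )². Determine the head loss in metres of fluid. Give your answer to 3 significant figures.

h_f ≈ 125 m

Reynolds number Re = ρVD/μ = 994 · 2.27 · 0.105 / 0.000518 = 4.574e+05.
Re > 4000 → turbulent. Relative roughness ε/D = 4.4e-05/0.105 = 0.000419. Swamee-Jain: f = 0.25/(log₁₀[0.000419/3.7 + 5.74/4.574e+05^0.9])² = 0.25/(log₁₀[0.000113 + 4.62e-05])² = 0.25/(-3.797)² = 0.01734.
Total minor-loss coefficient ΣK = 2·0.18 + 1·0.48 + 3·0.34 = 1.86.
ΔP = [f·L/D + ΣK]·(ρV²/2) = [0.01734·2870/0.105 + 1.86]·(994·2.27²/2) = [473.9 + 1.86]·2561 = 1.218e+06 Pa.
Head loss h_f = ΔP/(ρg) = 1.218e+06/(994·9.81) = 125 m.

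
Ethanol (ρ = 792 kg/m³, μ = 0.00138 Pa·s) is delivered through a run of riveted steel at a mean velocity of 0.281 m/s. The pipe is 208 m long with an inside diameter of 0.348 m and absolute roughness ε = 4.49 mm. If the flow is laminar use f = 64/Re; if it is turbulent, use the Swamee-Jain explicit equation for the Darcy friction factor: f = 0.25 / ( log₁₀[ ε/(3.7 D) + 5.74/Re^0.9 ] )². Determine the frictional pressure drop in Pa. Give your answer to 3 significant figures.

ΔP ≈ 797 Pa

Reynolds number Re = ρVD/μ = 792 · 0.281 · 0.348 / 0.00138 = 5.612e+04.
Re > 4000 → turbulent. Relative roughness ε/D = 0.00449/0.348 = 0.0129. Swamee-Jain: f = 0.25/(log₁₀[0.0129/3.7 + 5.74/5.612e+04^0.9])² = 0.25/(log₁₀[0.00349 + 0.000305])² = 0.25/(-2.421)² = 0.04265.
Darcy-Weisbach: ΔP = f(L/D)(ρV²/2) = 0.04265·(208/0.348)·(792·0.281²/2) = 0.04265·597.7·31.27 = 797.1 Pa.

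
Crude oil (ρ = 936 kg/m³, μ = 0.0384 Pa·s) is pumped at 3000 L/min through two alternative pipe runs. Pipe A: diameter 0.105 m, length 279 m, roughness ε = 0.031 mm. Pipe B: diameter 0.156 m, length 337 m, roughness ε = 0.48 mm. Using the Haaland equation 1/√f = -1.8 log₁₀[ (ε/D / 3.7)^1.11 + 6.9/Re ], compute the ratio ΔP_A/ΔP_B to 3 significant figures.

Pipe A: V = Q/A = 0.05/0.008659 = 5.774 m/s; Re = 1.478e+04; ε/D = 0.000295; Haaland → f = 0.02825; ΔP_A = f(L/D)(ρV²/2) = 1.171e+06 Pa.
Pipe B: V = Q/A = 0.05/0.01911 = 2.616 m/s; Re = 9947; ε/D = 0.00308; Haaland → f = 0.03502; ΔP_B = f(L/D)(ρV²/2) = 2.423e+05 Pa.
ΔP_A/ΔP_B = 1.171e+06/2.423e+05 = 4.83.

ΔP_A/ΔP_B ≈ 4.83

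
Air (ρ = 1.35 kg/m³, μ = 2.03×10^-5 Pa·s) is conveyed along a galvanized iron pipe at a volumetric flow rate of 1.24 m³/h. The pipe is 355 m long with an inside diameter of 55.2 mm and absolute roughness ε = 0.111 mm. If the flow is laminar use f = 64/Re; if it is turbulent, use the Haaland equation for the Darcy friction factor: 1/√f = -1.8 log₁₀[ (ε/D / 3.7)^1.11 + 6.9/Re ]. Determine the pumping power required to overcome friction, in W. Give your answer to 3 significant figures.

P ≈ 0.00375 W

Q = 1.24 m³/h = 1.24/3600 = 0.0003444 m³/s.
Cross-sectional area A = πD²/4 = π(0.0552)²/4 = 0.002393 m²; mean velocity V = Q/A = 0.0003444/0.002393 = 0.1439 m/s.
Reynolds number Re = ρVD/μ = 1.35 · 0.1439 · 0.0552 / 2.03e-05 = 528.4.
Re < 2300 → laminar flow, so f = 64/Re = 64/528.4 = 0.1211 (the turbulent correlation is not needed).
Darcy-Weisbach: ΔP = f(L/D)(ρV²/2) = 0.1211·(355/0.0552)·(1.35·0.1439²/2) = 0.1211·6431·0.01398 = 10.89 Pa.
Pumping power P = QΔP = 0.0003444·10.89 = 0.003752 W = 0.00375 W.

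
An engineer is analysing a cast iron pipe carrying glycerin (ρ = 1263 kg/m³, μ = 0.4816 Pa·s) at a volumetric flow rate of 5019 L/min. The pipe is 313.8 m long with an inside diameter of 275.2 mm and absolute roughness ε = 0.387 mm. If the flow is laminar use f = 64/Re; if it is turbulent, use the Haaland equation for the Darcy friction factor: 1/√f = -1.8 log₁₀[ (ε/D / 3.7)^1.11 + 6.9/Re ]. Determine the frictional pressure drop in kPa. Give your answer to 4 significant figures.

ΔP ≈ 89.80 kPa

Q = 5019 L/min = 5019/60000 = 0.08365 m³/s.
Cross-sectional area A = πD²/4 = π(0.2752)²/4 = 0.05948 m²; mean velocity V = Q/A = 0.08365/0.05948 = 1.406 m/s.
Reynolds number Re = ρVD/μ = 1263 · 1.406 · 0.2752 / 0.482 = 1015.
Re < 2300 → laminar flow, so f = 64/Re = 64/1015 = 0.06306 (the turbulent correlation is not needed).
Darcy-Weisbach: ΔP = f(L/D)(ρV²/2) = 0.06306·(313.8/0.2752)·(1263·1.406²/2) = 0.06306·1140·1249 = 8.98e+04 Pa.
ΔP = 8.98e+04 Pa = 89.80 kPa.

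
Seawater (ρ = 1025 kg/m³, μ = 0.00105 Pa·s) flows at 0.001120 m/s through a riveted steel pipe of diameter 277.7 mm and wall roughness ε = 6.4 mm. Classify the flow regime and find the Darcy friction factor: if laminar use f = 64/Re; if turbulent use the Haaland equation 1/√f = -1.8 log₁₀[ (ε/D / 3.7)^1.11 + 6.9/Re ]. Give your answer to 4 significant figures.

f ≈ 0.2108

Re = ρVD/μ = 1025·0.00112·0.2777/0.00105 = 303.6.
Re < 2300 → laminar, so f = 64/Re = 0.2108 (roughness is irrelevant in laminar flow).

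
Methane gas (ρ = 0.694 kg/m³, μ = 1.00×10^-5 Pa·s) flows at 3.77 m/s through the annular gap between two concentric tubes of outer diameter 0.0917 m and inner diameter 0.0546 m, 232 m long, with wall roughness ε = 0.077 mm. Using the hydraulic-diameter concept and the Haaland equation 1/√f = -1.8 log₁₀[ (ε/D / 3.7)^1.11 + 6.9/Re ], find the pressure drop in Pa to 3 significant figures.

Hydraulic diameter D_h = 4A/P = D_o - D_i = 0.0917 - 0.0546 = 0.0371 m.
Re = ρVD_h/μ = 0.694·3.77·0.0371/1e-05 = 9707.
ε/D_h = 7.7e-05/0.0371 = 0.00208; Haaland gives 1/√f = -1.8 log₁₀[0.000246+0.000711] = 5.434, so f = 0.03386.
ΔP = f(L/D_h)(ρV²/2) = 0.03386·232/0.0371·4.932 = 1044 Pa.

ΔP ≈ 1040 Pa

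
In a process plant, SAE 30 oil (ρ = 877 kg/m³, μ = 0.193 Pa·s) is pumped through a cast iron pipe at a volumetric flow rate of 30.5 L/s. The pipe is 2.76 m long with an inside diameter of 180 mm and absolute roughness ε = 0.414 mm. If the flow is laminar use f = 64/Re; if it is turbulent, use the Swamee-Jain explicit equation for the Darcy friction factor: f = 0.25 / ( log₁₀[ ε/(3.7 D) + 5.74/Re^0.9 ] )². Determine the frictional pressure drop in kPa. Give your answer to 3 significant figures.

Q = 30.5 L/s = 30.5/1000 = 0.0305 m³/s.
Cross-sectional area A = πD²/4 = π(0.18)²/4 = 0.02545 m²; mean velocity V = Q/A = 0.0305/0.02545 = 1.199 m/s.
Reynolds number Re = ρVD/μ = 877 · 1.199 · 0.18 / 0.193 = 980.3.
Re < 2300 → laminar flow, so f = 64/Re = 64/980.3 = 0.06528 (the turbulent correlation is not needed).
Darcy-Weisbach: ΔP = f(L/D)(ρV²/2) = 0.06528·(2.76/0.18)·(877·1.199²/2) = 0.06528·15.33·629.9 = 630.6 Pa.
ΔP = 630.6 Pa = 0.631 kPa.

ΔP ≈ 0.631 kPa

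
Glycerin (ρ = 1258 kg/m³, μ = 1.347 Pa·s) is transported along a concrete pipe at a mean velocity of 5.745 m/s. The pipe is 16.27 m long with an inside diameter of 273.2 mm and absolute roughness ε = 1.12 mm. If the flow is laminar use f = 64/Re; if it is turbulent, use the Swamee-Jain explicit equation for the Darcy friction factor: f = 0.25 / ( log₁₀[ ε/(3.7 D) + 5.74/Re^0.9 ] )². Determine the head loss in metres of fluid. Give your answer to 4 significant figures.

h_f ≈ 4.374 m

Reynolds number Re = ρVD/μ = 1258 · 5.745 · 0.2732 / 1.35 = 1466.
Re < 2300 → laminar flow, so f = 64/Re = 64/1466 = 0.04366 (the turbulent correlation is not needed).
Darcy-Weisbach: ΔP = f(L/D)(ρV²/2) = 0.04366·(16.27/0.2732)·(1258·5.745²/2) = 0.04366·59.55·2.076e+04 = 5.398e+04 Pa.
Head loss h_f = ΔP/(ρg) = 5.398e+04/(1258·9.81) = 4.374 m.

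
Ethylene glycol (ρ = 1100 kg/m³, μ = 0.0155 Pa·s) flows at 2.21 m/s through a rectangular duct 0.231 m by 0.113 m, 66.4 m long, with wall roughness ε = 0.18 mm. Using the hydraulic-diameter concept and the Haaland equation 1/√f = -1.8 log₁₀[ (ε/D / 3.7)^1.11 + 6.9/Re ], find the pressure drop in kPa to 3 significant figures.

Hydraulic diameter D_h = 4A/P = 4·(0.231·0.113)/(2·(0.231+0.113)) = 0.1044/0.688 = 0.1518 m.
Re = ρVD_h/μ = 1100·2.21·0.1518/0.0155 = 2.38e+04.
ε/D_h = 0.00018/0.1518 = 0.00119; Haaland gives 1/√f = -1.8 log₁₀[0.000132+0.00029] = 6.074, so f = 0.0271.
ΔP = f(L/D_h)(ρV²/2) = 0.0271·66.4/0.1518·2686 = 3.186e+04 Pa.
ΔP = 31.9 kPa.

ΔP ≈ 31.9 kPa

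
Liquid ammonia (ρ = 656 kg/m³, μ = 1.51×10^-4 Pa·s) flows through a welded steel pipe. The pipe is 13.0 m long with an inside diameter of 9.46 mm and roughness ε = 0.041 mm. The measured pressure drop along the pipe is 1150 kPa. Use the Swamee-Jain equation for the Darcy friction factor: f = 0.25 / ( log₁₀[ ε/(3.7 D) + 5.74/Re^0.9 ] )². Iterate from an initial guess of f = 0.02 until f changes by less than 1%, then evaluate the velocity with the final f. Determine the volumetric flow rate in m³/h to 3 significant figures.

Q ≈ 2.35 m³/h

Rearranging Darcy-Weisbach: V = √(2·ΔP·D/(f·L·ρ)). With ε/D = 4.1e-05/0.00946 = 0.00433, iterate starting from f = 0.02:
  f = 0.02 → V = √(2·1.15e+06·0.00946/(0.02·13·656)) = 11.29 m/s; Re = ρVD/μ = 4.642e+05; f → 0.02943
  f = 0.02943 → V = 9.311 m/s; Re = 3.827e+05; f → 0.02949
Converged (Δf/f < 1%). With the final f = 0.02949: V = √(2·1.15e+06·0.00946/(0.02949·13·656)) = 9.302 m/s.
Q = V·A = 9.302·(π/4·0.00946²) = 0.0006538 m³/s = 2.35 m³/h.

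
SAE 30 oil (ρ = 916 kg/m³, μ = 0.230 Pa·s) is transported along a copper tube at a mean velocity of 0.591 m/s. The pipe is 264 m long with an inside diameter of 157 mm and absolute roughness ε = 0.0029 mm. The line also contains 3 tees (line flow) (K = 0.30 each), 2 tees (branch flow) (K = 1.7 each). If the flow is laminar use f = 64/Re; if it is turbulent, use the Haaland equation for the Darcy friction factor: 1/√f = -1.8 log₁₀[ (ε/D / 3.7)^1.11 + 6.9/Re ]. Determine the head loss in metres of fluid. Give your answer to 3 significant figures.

h_f ≈ 5.26 m

Reynolds number Re = ρVD/μ = 916 · 0.591 · 0.157 / 0.23 = 369.5.
Re < 2300 → laminar flow, so f = 64/Re = 64/369.5 = 0.1732 (the turbulent correlation is not needed).
Total minor-loss coefficient ΣK = 3·0.3 + 2·1.7 = 4.3.
ΔP = [f·L/D + ΣK]·(ρV²/2) = [0.1732·264/0.157 + 4.3]·(916·0.591²/2) = [291.2 + 4.3]·160 = 4.728e+04 Pa.
Head loss h_f = ΔP/(ρg) = 4.728e+04/(916·9.81) = 5.26 m.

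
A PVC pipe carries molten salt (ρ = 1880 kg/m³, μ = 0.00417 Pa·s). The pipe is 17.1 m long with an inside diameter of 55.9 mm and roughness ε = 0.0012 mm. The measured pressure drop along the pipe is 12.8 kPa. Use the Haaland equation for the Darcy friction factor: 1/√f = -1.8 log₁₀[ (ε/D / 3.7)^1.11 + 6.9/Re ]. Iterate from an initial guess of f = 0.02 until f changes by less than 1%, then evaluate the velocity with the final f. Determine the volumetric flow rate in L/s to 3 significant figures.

Rearranging Darcy-Weisbach: V = √(2·ΔP·D/(f·L·ρ)). With ε/D = 1.2e-06/0.0559 = 2.15e-05, iterate starting from f = 0.02:
  f = 0.02 → V = √(2·1.28e+04·0.0559/(0.02·17.1·1880)) = 1.492 m/s; Re = ρVD/μ = 3.76e+04; f → 0.02215
  f = 0.02215 → V = 1.418 m/s; Re = 3.573e+04; f → 0.02242
  f = 0.02242 → V = 1.409 m/s; Re = 3.551e+04; f → 0.02245
Converged (Δf/f < 1%). With the final f = 0.02245: V = √(2·1.28e+04·0.0559/(0.02245·17.1·1880)) = 1.408 m/s.
Q = V·A = 1.408·(π/4·0.0559²) = 0.003456 m³/s = 3.46 L/s.

Q ≈ 3.46 L/s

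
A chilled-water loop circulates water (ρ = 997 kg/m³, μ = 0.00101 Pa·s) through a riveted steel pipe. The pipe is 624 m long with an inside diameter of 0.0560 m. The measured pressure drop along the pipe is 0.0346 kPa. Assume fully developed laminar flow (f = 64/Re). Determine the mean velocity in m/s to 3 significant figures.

For laminar flow, f = 64/Re with Re = ρVD/μ, so Darcy-Weisbach reduces to ΔP = 32μLV/D². Solving for V: V = ΔP·D²/(32μL) = 34.6·(0.056)²/(32·0.00101·624) = 0.00538 m/s.
Check: Re = ρVD/μ = 997·0.00538·0.056/0.00101 = 297.4 < 2300, so the laminar assumption holds.

V ≈ 0.00538 m/s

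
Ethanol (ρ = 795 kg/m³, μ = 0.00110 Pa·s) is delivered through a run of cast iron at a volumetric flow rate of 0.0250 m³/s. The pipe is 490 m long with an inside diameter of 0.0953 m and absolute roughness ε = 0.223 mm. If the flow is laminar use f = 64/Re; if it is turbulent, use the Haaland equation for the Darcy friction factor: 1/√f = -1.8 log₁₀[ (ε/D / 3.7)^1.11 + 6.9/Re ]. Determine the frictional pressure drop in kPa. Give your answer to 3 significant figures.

ΔP ≈ 629 kPa

Cross-sectional area A = πD²/4 = π(0.0953)²/4 = 0.007133 m²; mean velocity V = Q/A = 0.025/0.007133 = 3.505 m/s.
Reynolds number Re = ρVD/μ = 795 · 3.505 · 0.0953 / 0.0011 = 2.414e+05.
Re > 4000 → turbulent. Relative roughness ε/D = 0.000223/0.0953 = 0.00234. Haaland: 1/√f = -1.8 log₁₀[(0.00234/3.7)^1.11 + 6.9/2.414e+05] = -1.8 log₁₀[0.000281 + 2.86e-05] = 6.316, so f = 0.02507.
Darcy-Weisbach: ΔP = f(L/D)(ρV²/2) = 0.02507·(490/0.0953)·(795·3.505²/2) = 0.02507·5142·4883 = 6.294e+05 Pa.
ΔP = 6.294e+05 Pa = 629 kPa.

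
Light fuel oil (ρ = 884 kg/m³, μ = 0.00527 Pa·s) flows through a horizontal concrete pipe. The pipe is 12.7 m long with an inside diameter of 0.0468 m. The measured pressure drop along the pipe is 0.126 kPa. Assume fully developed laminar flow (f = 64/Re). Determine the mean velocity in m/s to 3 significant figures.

V ≈ 0.129 m/s

For laminar flow, f = 64/Re with Re = ρVD/μ, so Darcy-Weisbach reduces to ΔP = 32μLV/D². Solving for V: V = ΔP·D²/(32μL) = 126·(0.0468)²/(32·0.00527·12.7) = 0.1289 m/s.
Check: Re = ρVD/μ = 884·0.1289·0.0468/0.00527 = 1012 < 2300, so the laminar assumption holds.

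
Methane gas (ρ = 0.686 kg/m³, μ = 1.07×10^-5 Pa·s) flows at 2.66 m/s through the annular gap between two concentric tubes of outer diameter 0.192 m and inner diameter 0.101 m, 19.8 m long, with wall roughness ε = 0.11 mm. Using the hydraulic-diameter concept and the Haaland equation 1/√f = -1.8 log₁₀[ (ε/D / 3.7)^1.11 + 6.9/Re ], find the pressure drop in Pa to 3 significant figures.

Hydraulic diameter D_h = 4A/P = D_o - D_i = 0.192 - 0.101 = 0.091 m.
Re = ρVD_h/μ = 0.686·2.66·0.091/1.07e-05 = 1.552e+04.
ε/D_h = 0.00011/0.091 = 0.00121; Haaland gives 1/√f = -1.8 log₁₀[0.000135+0.000445] = 5.826, so f = 0.02946.
ΔP = f(L/D_h)(ρV²/2) = 0.02946·19.8/0.091·2.427 = 15.56 Pa.

ΔP ≈ 15.6 Pa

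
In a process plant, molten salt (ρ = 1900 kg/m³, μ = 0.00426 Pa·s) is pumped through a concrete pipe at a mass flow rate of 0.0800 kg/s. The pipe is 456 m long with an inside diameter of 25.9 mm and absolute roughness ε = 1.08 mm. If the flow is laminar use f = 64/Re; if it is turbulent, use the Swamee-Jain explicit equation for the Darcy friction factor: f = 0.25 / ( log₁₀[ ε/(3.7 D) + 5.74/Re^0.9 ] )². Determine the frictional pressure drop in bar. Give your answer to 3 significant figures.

A = πD²/4 = π(0.0259)²/4 = 0.0005269 m²; mean velocity V = ṁ/(ρA) = 0.08/(1900 · 0.0005269) = 0.07992 m/s.
Reynolds number Re = ρVD/μ = 1900 · 0.07992 · 0.0259 / 0.00426 = 923.2.
Re < 2300 → laminar flow, so f = 64/Re = 64/923.2 = 0.06932 (the turbulent correlation is not needed).
Darcy-Weisbach: ΔP = f(L/D)(ρV²/2) = 0.06932·(456/0.0259)·(1900·0.07992²/2) = 0.06932·1.761e+04·6.068 = 7406 Pa.
ΔP = 7406 Pa = 0.0741 bar.

ΔP ≈ 0.0741 bar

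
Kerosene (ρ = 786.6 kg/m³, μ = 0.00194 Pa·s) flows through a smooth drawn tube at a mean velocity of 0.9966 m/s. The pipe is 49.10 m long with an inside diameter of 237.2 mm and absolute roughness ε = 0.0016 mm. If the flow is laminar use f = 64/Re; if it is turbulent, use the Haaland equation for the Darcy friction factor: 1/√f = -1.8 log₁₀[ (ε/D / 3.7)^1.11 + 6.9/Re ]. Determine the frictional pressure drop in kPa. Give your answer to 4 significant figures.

ΔP ≈ 1.456 kPa

Reynolds number Re = ρVD/μ = 786.6 · 0.9966 · 0.2372 / 0.00194 = 9.585e+04.
Re > 4000 → turbulent. Relative roughness ε/D = 1.6e-06/0.2372 = 6.75e-06. Haaland: 1/√f = -1.8 log₁₀[(6.75e-06/3.7)^1.11 + 6.9/9.585e+04] = -1.8 log₁₀[4.26e-07 + 7.2e-05] = 7.452, so f = 0.01801.
Darcy-Weisbach: ΔP = f(L/D)(ρV²/2) = 0.01801·(49.1/0.2372)·(786.6·0.9966²/2) = 0.01801·207·390.6 = 1456 Pa.
ΔP = 1456 Pa = 1.456 kPa.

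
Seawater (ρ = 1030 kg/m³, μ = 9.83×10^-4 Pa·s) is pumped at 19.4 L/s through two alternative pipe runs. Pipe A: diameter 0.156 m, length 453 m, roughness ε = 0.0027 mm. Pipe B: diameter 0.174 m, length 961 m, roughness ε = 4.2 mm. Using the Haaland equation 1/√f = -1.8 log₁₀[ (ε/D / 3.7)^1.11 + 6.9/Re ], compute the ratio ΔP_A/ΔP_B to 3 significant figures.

Pipe A: V = Q/A = 0.0194/0.01911 = 1.015 m/s; Re = 1.659e+05; ε/D = 1.73e-05; Haaland → f = 0.01617; ΔP_A = f(L/D)(ρV²/2) = 2.492e+04 Pa.
Pipe B: V = Q/A = 0.0194/0.02378 = 0.8159 m/s; Re = 1.487e+05; ε/D = 0.0241; Haaland → f = 0.05268; ΔP_B = f(L/D)(ρV²/2) = 9.973e+04 Pa.
ΔP_A/ΔP_B = 2.492e+04/9.973e+04 = 0.250.

ΔP_A/ΔP_B ≈ 0.250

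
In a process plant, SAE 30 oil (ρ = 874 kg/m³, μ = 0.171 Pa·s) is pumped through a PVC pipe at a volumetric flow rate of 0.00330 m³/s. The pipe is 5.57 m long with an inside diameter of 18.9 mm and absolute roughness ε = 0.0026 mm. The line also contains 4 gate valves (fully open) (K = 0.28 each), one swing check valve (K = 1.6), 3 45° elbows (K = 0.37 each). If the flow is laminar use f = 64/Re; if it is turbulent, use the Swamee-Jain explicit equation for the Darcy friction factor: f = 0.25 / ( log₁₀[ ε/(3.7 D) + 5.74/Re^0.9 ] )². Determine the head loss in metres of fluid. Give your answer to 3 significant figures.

h_f ≈ 144 m

Cross-sectional area A = πD²/4 = π(0.0189)²/4 = 0.0002806 m²; mean velocity V = Q/A = 0.0033/0.0002806 = 11.76 m/s.
Reynolds number Re = ρVD/μ = 874 · 11.76 · 0.0189 / 0.171 = 1136.
Re < 2300 → laminar flow, so f = 64/Re = 64/1136 = 0.05633 (the turbulent correlation is not needed).
Total minor-loss coefficient ΣK = 4·0.28 + 1·1.6 + 3·0.37 = 3.83.
ΔP = [f·L/D + ΣK]·(ρV²/2) = [0.05633·5.57/0.0189 + 3.83]·(874·11.76²/2) = [16.6 + 3.83]·6.046e+04 = 1.235e+06 Pa.
Head loss h_f = ΔP/(ρg) = 1.235e+06/(874·9.81) = 144 m.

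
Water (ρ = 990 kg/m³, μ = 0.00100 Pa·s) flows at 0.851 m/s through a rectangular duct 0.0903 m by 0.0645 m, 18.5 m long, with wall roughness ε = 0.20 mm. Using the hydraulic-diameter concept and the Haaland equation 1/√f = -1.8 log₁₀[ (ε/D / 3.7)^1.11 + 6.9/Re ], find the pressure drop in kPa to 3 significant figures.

Hydraulic diameter D_h = 4A/P = 4·(0.0903·0.0645)/(2·(0.0903+0.0645)) = 0.0233/0.3096 = 0.07525 m.
Re = ρVD_h/μ = 990·0.851·0.07525/0.001 = 6.34e+04.
ε/D_h = 0.0002/0.07525 = 0.00266; Haaland gives 1/√f = -1.8 log₁₀[0.000324+0.000109] = 6.055, so f = 0.02728.
ΔP = f(L/D_h)(ρV²/2) = 0.02728·18.5/0.07525·358.5 = 2404 Pa.
ΔP = 2.40 kPa.

ΔP ≈ 2.40 kPa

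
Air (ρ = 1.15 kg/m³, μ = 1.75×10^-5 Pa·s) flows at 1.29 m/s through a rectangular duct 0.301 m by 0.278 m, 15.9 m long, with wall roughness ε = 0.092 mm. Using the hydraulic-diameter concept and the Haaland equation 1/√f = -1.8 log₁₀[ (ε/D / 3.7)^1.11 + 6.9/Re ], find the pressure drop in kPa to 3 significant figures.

Hydraulic diameter D_h = 4A/P = 4·(0.301·0.278)/(2·(0.301+0.278)) = 0.3347/1.158 = 0.289 m.
Re = ρVD_h/μ = 1.15·1.29·0.289/1.75e-05 = 2.45e+04.
ε/D_h = 9.2e-05/0.289 = 0.000318; Haaland gives 1/√f = -1.8 log₁₀[3.07e-05+0.000282] = 6.31, so f = 0.02512.
ΔP = f(L/D_h)(ρV²/2) = 0.02512·15.9/0.289·0.9569 = 1.322 Pa.
ΔP = 0.00132 kPa.

ΔP ≈ 0.00132 kPa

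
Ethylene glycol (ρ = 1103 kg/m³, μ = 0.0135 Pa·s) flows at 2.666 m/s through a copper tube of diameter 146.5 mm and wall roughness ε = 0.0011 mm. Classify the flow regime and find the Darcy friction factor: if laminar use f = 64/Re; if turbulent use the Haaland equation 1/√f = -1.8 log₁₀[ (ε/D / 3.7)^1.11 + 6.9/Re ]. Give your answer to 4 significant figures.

Re = ρVD/μ = 1103·2.666·0.1465/0.0135 = 3.191e+04.
Re > 4000 → turbulent. ε/D = 1.1e-06/0.1465 = 7.51e-06; Haaland: 1/√f = -1.8 log₁₀[4.8e-07 + 0.000216] = 6.595, so f = 0.02299.

f ≈ 0.02299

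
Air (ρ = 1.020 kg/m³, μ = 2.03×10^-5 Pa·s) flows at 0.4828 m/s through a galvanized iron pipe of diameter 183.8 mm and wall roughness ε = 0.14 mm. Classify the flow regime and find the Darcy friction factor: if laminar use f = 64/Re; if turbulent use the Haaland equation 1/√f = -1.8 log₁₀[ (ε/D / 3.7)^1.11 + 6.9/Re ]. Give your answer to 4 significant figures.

Re = ρVD/μ = 1.02·0.4828·0.1838/2.03e-05 = 4459.
Re > 4000 → turbulent. ε/D = 0.00014/0.1838 = 0.000762; Haaland: 1/√f = -1.8 log₁₀[8.09e-05 + 0.00155] = 5.019, so f = 0.0397.

f ≈ 0.03970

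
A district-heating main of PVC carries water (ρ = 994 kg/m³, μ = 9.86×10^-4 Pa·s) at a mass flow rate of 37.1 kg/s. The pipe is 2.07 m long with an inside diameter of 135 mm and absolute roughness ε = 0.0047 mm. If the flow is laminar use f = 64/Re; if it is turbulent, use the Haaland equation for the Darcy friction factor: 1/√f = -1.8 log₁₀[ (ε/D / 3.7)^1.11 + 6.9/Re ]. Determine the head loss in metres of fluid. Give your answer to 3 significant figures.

h_f ≈ 0.0757 m

A = πD²/4 = π(0.135)²/4 = 0.01431 m²; mean velocity V = ṁ/(ρA) = 37.1/(994 · 0.01431) = 2.608 m/s.
Reynolds number Re = ρVD/μ = 994 · 2.608 · 0.135 / 0.000986 = 3.549e+05.
Re > 4000 → turbulent. Relative roughness ε/D = 4.7e-06/0.135 = 3.48e-05. Haaland: 1/√f = -1.8 log₁₀[(3.48e-05/3.7)^1.11 + 6.9/3.549e+05] = -1.8 log₁₀[2.63e-06 + 1.94e-05] = 8.381, so f = 0.01424.
Darcy-Weisbach: ΔP = f(L/D)(ρV²/2) = 0.01424·(2.07/0.135)·(994·2.608²/2) = 0.01424·15.33·3379 = 737.7 Pa.
Head loss h_f = ΔP/(ρg) = 737.7/(994·9.81) = 0.0757 m.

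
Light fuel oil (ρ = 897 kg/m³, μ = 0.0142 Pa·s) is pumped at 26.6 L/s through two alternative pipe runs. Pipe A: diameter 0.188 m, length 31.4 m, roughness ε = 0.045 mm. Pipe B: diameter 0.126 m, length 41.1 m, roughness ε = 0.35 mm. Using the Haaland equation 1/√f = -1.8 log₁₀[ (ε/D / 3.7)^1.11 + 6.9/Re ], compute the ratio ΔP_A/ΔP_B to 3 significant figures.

Pipe A: V = Q/A = 0.0266/0.02776 = 0.9582 m/s; Re = 1.138e+04; ε/D = 0.000239; Haaland → f = 0.03011; ΔP_A = f(L/D)(ρV²/2) = 2071 Pa.
Pipe B: V = Q/A = 0.0266/0.01247 = 2.133 m/s; Re = 1.698e+04; ε/D = 0.00278; Haaland → f = 0.03157; ΔP_B = f(L/D)(ρV²/2) = 2.102e+04 Pa.
ΔP_A/ΔP_B = 2071/2.102e+04 = 0.0986.

ΔP_A/ΔP_B ≈ 0.0986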